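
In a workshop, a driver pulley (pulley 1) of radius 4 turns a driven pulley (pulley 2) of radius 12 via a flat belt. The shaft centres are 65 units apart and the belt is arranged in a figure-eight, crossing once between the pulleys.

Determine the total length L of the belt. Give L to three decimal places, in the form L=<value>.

crossed belt: β = asin((r1+r2)/C) = asin(16/65) = 14.2500°
wrap1 = wrap2 = π + 2β = 208.5001°
tangent length = C·cosβ = 63.0000
L = (r1+r2)·wrap + 2·C·cosβ = 16·3.6390 + 2·63.0000 = 184.2242

L=184.224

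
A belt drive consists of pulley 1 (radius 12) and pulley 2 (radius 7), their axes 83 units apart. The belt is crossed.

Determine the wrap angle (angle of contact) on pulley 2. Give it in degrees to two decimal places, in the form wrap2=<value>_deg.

wrap2=206.47_deg

crossed belt: β = asin((r1+r2)/C) = asin(19/83) = 13.2332°
wrap1 = wrap2 = π + 2β = 206.4665°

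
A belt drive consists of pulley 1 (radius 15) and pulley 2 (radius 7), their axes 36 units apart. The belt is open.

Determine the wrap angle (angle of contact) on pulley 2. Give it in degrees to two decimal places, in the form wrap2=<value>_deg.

wrap2=154.32_deg

open belt: β = asin((r2−r1)/C) = asin(-8/36) = -12.8396°
wrap1 = π − 2β = 205.6792°
wrap2 = π + 2β = 154.3208°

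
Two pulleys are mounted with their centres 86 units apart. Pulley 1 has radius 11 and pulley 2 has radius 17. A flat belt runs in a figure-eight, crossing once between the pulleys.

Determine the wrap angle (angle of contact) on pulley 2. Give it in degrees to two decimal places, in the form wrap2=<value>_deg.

crossed belt: β = asin((r1+r2)/C) = asin(28/86) = 19.0008°
wrap1 = wrap2 = π + 2β = 218.0016°

wrap2=218.00_deg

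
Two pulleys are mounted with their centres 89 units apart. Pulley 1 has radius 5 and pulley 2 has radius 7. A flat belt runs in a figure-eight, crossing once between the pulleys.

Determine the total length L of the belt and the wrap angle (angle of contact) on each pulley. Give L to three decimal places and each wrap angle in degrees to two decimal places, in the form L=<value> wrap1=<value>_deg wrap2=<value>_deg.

L=217.320 wrap1=195.50_deg wrap2=195.50_deg

crossed belt: β = asin((r1+r2)/C) = asin(12/89) = 7.7489°
wrap1 = wrap2 = π + 2β = 195.4977°
tangent length = C·cosβ = 88.1873
L = (r1+r2)·wrap + 2·C·cosβ = 12·3.4121 + 2·88.1873 = 217.3196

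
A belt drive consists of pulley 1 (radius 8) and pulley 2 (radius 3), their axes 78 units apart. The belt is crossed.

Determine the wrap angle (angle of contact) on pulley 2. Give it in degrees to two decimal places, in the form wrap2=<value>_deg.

crossed belt: β = asin((r1+r2)/C) = asin(11/78) = 8.1072°
wrap1 = wrap2 = π + 2β = 196.2144°

wrap2=196.21_deg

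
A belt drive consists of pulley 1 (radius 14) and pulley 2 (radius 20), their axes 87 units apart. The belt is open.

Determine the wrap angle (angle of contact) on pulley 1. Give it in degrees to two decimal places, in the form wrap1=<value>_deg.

wrap1=172.09_deg

open belt: β = asin((r2−r1)/C) = asin(6/87) = 3.9546°
wrap1 = π − 2β = 172.0909°
wrap2 = π + 2β = 187.9091°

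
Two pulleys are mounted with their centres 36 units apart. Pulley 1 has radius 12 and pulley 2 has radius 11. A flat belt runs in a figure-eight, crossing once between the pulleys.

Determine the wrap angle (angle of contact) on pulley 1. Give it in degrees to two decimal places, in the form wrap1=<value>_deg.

wrap1=259.42_deg

crossed belt: β = asin((r1+r2)/C) = asin(23/36) = 39.7090°
wrap1 = wrap2 = π + 2β = 259.4180°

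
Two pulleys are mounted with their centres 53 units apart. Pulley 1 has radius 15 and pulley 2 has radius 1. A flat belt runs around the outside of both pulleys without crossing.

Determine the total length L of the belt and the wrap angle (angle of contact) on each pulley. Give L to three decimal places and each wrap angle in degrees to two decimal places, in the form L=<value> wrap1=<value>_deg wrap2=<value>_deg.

L=159.986 wrap1=210.63_deg wrap2=149.37_deg

open belt: β = asin((r2−r1)/C) = asin(-14/53) = -15.3165°
wrap1 = π − 2β = 210.6330°
wrap2 = π + 2β = 149.3670°
tangent length = C·cosβ = 51.1175
L = r1·wrap1 + r2·wrap2 + 2·C·cosβ = 15·3.6762 + 1·2.6069 + 2·51.1175 = 159.9856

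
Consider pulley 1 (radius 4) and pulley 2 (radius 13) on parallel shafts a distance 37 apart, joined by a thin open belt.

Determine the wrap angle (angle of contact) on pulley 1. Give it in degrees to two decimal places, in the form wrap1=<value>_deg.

wrap1=151.84_deg

open belt: β = asin((r2−r1)/C) = asin(9/37) = 14.0780°
wrap1 = π − 2β = 151.8439°
wrap2 = π + 2β = 208.1561°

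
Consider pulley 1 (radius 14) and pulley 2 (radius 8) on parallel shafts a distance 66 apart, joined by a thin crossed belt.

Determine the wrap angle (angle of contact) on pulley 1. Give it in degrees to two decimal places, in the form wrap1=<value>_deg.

crossed belt: β = asin((r1+r2)/C) = asin(22/66) = 19.4712°
wrap1 = wrap2 = π + 2β = 218.9424°

wrap1=218.94_deg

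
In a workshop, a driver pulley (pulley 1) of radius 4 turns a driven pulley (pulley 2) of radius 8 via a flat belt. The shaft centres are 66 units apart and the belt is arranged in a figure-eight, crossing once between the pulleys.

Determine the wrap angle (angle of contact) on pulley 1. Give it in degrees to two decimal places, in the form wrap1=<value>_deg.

wrap1=200.95_deg

crossed belt: β = asin((r1+r2)/C) = asin(12/66) = 10.4757°
wrap1 = wrap2 = π + 2β = 200.9514°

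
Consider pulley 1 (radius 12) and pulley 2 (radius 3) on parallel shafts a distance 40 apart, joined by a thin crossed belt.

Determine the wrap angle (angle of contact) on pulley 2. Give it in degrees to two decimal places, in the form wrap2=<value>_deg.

crossed belt: β = asin((r1+r2)/C) = asin(15/40) = 22.0243°
wrap1 = wrap2 = π + 2β = 224.0486°

wrap2=224.05_deg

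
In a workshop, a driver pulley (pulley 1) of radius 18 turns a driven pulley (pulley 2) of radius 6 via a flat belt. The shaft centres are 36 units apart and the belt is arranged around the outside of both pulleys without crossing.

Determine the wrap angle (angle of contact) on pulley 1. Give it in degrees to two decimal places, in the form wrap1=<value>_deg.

open belt: β = asin((r2−r1)/C) = asin(-12/36) = -19.4712°
wrap1 = π − 2β = 218.9424°
wrap2 = π + 2β = 141.0576°

wrap1=218.94_deg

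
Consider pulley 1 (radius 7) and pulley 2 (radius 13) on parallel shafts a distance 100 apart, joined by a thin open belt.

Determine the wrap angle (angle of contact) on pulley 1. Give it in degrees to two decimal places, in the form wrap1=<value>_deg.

wrap1=173.12_deg

open belt: β = asin((r2−r1)/C) = asin(6/100) = 3.4398°
wrap1 = π − 2β = 173.1204°
wrap2 = π + 2β = 186.8796°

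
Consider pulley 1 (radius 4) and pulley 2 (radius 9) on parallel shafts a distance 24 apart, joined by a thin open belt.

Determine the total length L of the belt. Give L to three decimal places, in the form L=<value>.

open belt: β = asin((r2−r1)/C) = asin(5/24) = 12.0247°
wrap1 = π − 2β = 155.9506°
wrap2 = π + 2β = 204.0494°
tangent length = C·cosβ = 23.4734
L = r1·wrap1 + r2·wrap2 + 2·C·cosβ = 4·2.7219 + 9·3.5613 + 2·23.4734 = 89.8862

L=89.886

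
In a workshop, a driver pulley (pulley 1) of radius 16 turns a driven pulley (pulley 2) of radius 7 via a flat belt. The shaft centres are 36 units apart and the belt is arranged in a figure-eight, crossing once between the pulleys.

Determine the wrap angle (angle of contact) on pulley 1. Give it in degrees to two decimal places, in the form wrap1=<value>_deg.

crossed belt: β = asin((r1+r2)/C) = asin(23/36) = 39.7090°
wrap1 = wrap2 = π + 2β = 259.4180°

wrap1=259.42_deg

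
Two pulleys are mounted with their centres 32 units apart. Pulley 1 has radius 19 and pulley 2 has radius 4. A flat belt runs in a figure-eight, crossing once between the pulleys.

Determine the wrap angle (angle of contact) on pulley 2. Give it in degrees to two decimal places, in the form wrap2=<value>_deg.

wrap2=271.90_deg

crossed belt: β = asin((r1+r2)/C) = asin(23/32) = 45.9514°
wrap1 = wrap2 = π + 2β = 271.9027°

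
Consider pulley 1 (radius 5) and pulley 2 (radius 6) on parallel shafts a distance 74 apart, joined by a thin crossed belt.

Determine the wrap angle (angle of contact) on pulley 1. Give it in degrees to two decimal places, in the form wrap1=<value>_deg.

crossed belt: β = asin((r1+r2)/C) = asin(11/74) = 8.5486°
wrap1 = wrap2 = π + 2β = 197.0972°

wrap1=197.10_deg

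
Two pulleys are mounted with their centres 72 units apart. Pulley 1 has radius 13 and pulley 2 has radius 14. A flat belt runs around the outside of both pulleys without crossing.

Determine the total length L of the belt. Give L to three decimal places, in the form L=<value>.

open belt: β = asin((r2−r1)/C) = asin(1/72) = 0.7958°
wrap1 = π − 2β = 178.4084°
wrap2 = π + 2β = 181.5916°
tangent length = C·cosβ = 71.9931
L = r1·wrap1 + r2·wrap2 + 2·C·cosβ = 13·3.1138 + 14·3.1694 + 2·71.9931 = 228.8369

L=228.837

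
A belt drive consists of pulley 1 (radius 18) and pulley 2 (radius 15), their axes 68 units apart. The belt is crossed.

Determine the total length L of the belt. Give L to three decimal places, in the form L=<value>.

L=256.026

crossed belt: β = asin((r1+r2)/C) = asin(33/68) = 29.0317°
wrap1 = wrap2 = π + 2β = 238.0635°
tangent length = C·cosβ = 59.4559
L = (r1+r2)·wrap + 2·C·cosβ = 33·4.1550 + 2·59.4559 = 256.0265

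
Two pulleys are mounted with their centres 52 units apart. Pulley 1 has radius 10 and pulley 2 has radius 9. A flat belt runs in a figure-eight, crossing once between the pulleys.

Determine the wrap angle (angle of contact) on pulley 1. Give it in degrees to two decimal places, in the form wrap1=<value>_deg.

wrap1=222.86_deg

crossed belt: β = asin((r1+r2)/C) = asin(19/52) = 21.4313°
wrap1 = wrap2 = π + 2β = 222.8625°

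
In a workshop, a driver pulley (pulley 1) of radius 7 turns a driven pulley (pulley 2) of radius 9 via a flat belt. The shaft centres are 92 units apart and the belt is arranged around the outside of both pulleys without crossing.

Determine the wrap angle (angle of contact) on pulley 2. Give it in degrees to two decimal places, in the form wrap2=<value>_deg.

open belt: β = asin((r2−r1)/C) = asin(2/92) = 1.2457°
wrap1 = π − 2β = 177.5087°
wrap2 = π + 2β = 182.4913°

wrap2=182.49_deg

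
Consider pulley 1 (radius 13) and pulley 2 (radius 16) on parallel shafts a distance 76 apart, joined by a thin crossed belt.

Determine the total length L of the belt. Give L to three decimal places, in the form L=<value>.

L=254.313

crossed belt: β = asin((r1+r2)/C) = asin(29/76) = 22.4315°
wrap1 = wrap2 = π + 2β = 224.8630°
tangent length = C·cosβ = 70.2496
L = (r1+r2)·wrap + 2·C·cosβ = 29·3.9246 + 2·70.2496 = 254.3125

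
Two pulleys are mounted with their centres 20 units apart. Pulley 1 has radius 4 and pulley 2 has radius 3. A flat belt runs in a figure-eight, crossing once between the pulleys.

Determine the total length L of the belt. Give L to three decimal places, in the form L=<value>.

crossed belt: β = asin((r1+r2)/C) = asin(7/20) = 20.4873°
wrap1 = wrap2 = π + 2β = 220.9746°
tangent length = C·cosβ = 18.7350
L = (r1+r2)·wrap + 2·C·cosβ = 7·3.8567 + 2·18.7350 = 64.4671

L=64.467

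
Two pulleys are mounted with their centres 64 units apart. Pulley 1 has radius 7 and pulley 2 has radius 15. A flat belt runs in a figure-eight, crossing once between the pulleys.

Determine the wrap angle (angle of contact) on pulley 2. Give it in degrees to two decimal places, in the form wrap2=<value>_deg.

wrap2=220.21_deg

crossed belt: β = asin((r1+r2)/C) = asin(22/64) = 20.1055°
wrap1 = wrap2 = π + 2β = 220.2110°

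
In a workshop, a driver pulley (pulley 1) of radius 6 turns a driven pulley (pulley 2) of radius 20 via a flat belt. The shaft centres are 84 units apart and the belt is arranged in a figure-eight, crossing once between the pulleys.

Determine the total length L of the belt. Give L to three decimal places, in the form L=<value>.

crossed belt: β = asin((r1+r2)/C) = asin(26/84) = 18.0305°
wrap1 = wrap2 = π + 2β = 216.0611°
tangent length = C·cosβ = 79.8749
L = (r1+r2)·wrap + 2·C·cosβ = 26·3.7710 + 2·79.8749 = 257.7952

L=257.795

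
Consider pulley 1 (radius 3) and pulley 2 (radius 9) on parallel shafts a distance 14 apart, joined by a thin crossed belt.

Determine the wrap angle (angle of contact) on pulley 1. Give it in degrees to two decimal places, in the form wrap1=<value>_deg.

crossed belt: β = asin((r1+r2)/C) = asin(12/14) = 58.9973°
wrap1 = wrap2 = π + 2β = 297.9946°

wrap1=297.99_deg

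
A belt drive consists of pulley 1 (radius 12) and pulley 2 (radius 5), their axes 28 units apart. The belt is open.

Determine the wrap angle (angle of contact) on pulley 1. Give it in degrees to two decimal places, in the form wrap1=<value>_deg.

open belt: β = asin((r2−r1)/C) = asin(-7/28) = -14.4775°
wrap1 = π − 2β = 208.9550°
wrap2 = π + 2β = 151.0450°

wrap1=208.96_deg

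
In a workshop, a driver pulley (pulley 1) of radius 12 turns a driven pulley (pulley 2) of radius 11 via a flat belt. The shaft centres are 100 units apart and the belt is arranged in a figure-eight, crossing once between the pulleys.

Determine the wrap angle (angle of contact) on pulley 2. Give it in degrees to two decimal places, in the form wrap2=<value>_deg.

crossed belt: β = asin((r1+r2)/C) = asin(23/100) = 13.2971°
wrap1 = wrap2 = π + 2β = 206.5941°

wrap2=206.59_deg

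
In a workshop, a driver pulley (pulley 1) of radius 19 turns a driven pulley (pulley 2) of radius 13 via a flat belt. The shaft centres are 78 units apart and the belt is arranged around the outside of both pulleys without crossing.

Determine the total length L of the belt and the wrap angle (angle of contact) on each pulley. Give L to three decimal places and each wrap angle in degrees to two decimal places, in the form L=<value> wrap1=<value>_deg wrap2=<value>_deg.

open belt: β = asin((r2−r1)/C) = asin(-6/78) = -4.4117°
wrap1 = π − 2β = 188.8235°
wrap2 = π + 2β = 171.1765°
tangent length = C·cosβ = 77.7689
L = r1·wrap1 + r2·wrap2 + 2·C·cosβ = 19·3.2956 + 13·2.9876 + 2·77.7689 = 256.9927

L=256.993 wrap1=188.82_deg wrap2=171.18_deg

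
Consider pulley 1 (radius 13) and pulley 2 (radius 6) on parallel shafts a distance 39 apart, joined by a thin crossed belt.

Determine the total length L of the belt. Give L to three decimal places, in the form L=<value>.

L=147.144

crossed belt: β = asin((r1+r2)/C) = asin(19/39) = 29.1554°
wrap1 = wrap2 = π + 2β = 238.3107°
tangent length = C·cosβ = 34.0588
L = (r1+r2)·wrap + 2·C·cosβ = 19·4.1593 + 2·34.0588 = 147.1444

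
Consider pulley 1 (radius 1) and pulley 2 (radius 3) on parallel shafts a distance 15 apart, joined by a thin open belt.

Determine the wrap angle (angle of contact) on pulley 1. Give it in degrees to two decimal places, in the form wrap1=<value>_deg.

wrap1=164.68_deg

open belt: β = asin((r2−r1)/C) = asin(2/15) = 7.6623°
wrap1 = π − 2β = 164.6755°
wrap2 = π + 2β = 195.3245°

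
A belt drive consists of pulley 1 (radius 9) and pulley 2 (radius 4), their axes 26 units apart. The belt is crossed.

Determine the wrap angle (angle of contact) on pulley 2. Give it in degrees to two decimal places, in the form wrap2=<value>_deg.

wrap2=240.00_deg

crossed belt: β = asin((r1+r2)/C) = asin(13/26) = 30.0000°
wrap1 = wrap2 = π + 2β = 240.0000°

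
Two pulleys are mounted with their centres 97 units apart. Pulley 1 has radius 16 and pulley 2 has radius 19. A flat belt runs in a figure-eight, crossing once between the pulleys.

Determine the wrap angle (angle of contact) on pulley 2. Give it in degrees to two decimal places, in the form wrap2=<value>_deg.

crossed belt: β = asin((r1+r2)/C) = asin(35/97) = 21.1509°
wrap1 = wrap2 = π + 2β = 222.3017°

wrap2=222.30_deg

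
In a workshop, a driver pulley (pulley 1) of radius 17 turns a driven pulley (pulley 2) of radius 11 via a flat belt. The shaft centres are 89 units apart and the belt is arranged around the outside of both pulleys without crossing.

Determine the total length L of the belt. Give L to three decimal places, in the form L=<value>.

open belt: β = asin((r2−r1)/C) = asin(-6/89) = -3.8656°
wrap1 = π − 2β = 187.7311°
wrap2 = π + 2β = 172.2689°
tangent length = C·cosβ = 88.7975
L = r1·wrap1 + r2·wrap2 + 2·C·cosβ = 17·3.2765 + 11·3.0067 + 2·88.7975 = 266.3692

L=266.369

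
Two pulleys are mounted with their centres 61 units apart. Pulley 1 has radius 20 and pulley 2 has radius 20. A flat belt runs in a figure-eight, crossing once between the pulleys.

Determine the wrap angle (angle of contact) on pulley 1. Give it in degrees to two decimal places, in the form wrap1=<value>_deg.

crossed belt: β = asin((r1+r2)/C) = asin(40/61) = 40.9756°
wrap1 = wrap2 = π + 2β = 261.9512°

wrap1=261.95_deg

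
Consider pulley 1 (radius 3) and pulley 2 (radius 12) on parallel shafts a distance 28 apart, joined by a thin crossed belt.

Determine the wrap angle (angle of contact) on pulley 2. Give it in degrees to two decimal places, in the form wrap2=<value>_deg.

crossed belt: β = asin((r1+r2)/C) = asin(15/28) = 32.3924°
wrap1 = wrap2 = π + 2β = 244.7847°

wrap2=244.78_deg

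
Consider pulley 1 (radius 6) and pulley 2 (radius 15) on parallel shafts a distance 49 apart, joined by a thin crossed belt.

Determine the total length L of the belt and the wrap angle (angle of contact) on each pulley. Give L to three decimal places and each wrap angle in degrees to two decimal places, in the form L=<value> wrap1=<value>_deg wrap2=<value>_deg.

crossed belt: β = asin((r1+r2)/C) = asin(21/49) = 25.3769°
wrap1 = wrap2 = π + 2β = 230.7539°
tangent length = C·cosβ = 44.2719
L = (r1+r2)·wrap + 2·C·cosβ = 21·4.0274 + 2·44.2719 = 173.1195

L=173.119 wrap1=230.75_deg wrap2=230.75_deg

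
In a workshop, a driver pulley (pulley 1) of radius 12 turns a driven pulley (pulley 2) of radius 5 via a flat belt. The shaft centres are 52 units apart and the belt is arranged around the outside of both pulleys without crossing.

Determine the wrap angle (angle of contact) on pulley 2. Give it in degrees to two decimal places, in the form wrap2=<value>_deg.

wrap2=164.53_deg

open belt: β = asin((r2−r1)/C) = asin(-7/52) = -7.7364°
wrap1 = π − 2β = 195.4728°
wrap2 = π + 2β = 164.5272°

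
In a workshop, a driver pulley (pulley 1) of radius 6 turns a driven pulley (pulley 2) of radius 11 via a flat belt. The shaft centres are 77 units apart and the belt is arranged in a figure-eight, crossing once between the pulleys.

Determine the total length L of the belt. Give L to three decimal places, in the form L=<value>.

crossed belt: β = asin((r1+r2)/C) = asin(17/77) = 12.7548°
wrap1 = wrap2 = π + 2β = 205.5096°
tangent length = C·cosβ = 75.0999
L = (r1+r2)·wrap + 2·C·cosβ = 17·3.5868 + 2·75.0999 = 211.1758

L=211.176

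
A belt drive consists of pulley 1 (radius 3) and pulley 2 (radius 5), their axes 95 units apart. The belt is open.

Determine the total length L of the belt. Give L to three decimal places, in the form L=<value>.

open belt: β = asin((r2−r1)/C) = asin(2/95) = 1.2063°
wrap1 = π − 2β = 177.5874°
wrap2 = π + 2β = 182.4126°
tangent length = C·cosβ = 94.9789
L = r1·wrap1 + r2·wrap2 + 2·C·cosβ = 3·3.0995 + 5·3.1837 + 2·94.9789 = 215.1748

L=215.175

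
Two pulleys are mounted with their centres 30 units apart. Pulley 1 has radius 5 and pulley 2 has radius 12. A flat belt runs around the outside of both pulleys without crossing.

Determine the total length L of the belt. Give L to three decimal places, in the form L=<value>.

open belt: β = asin((r2−r1)/C) = asin(7/30) = 13.4934°
wrap1 = π − 2β = 153.0132°
wrap2 = π + 2β = 206.9868°
tangent length = C·cosβ = 29.1719
L = r1·wrap1 + r2·wrap2 + 2·C·cosβ = 5·2.6706 + 12·3.6126 + 2·29.1719 = 115.0479

L=115.048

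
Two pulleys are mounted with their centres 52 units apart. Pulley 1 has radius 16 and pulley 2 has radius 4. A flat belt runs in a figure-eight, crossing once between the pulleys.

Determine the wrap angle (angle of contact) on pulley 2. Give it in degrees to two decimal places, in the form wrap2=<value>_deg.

crossed belt: β = asin((r1+r2)/C) = asin(20/52) = 22.6199°
wrap1 = wrap2 = π + 2β = 225.2397°

wrap2=225.24_deg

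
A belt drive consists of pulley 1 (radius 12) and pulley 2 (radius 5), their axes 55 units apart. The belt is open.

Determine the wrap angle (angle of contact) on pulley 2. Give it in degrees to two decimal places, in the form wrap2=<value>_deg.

wrap2=165.38_deg

open belt: β = asin((r2−r1)/C) = asin(-7/55) = -7.3120°
wrap1 = π − 2β = 194.6240°
wrap2 = π + 2β = 165.3760°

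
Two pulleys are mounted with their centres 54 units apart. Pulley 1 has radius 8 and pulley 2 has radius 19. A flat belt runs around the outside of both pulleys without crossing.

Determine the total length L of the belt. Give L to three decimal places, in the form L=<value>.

L=195.072

open belt: β = asin((r2−r1)/C) = asin(11/54) = 11.7536°
wrap1 = π − 2β = 156.4927°
wrap2 = π + 2β = 203.5073°
tangent length = C·cosβ = 52.8678
L = r1·wrap1 + r2·wrap2 + 2·C·cosβ = 8·2.7313 + 19·3.5519 + 2·52.8678 = 195.0716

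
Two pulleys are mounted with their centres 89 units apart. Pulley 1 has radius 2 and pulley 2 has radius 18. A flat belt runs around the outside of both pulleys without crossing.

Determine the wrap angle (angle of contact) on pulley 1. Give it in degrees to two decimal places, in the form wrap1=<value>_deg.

open belt: β = asin((r2−r1)/C) = asin(16/89) = 10.3567°
wrap1 = π − 2β = 159.2867°
wrap2 = π + 2β = 200.7133°

wrap1=159.29_deg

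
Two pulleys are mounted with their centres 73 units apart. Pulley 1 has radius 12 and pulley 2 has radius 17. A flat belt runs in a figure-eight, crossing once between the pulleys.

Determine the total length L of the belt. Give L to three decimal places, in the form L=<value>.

crossed belt: β = asin((r1+r2)/C) = asin(29/73) = 23.4070°
wrap1 = wrap2 = π + 2β = 226.8140°
tangent length = C·cosβ = 66.9925
L = (r1+r2)·wrap + 2·C·cosβ = 29·3.9587 + 2·66.9925 = 248.7860

L=248.786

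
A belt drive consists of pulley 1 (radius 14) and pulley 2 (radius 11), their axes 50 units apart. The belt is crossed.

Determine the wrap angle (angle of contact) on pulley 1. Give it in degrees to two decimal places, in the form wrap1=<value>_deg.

crossed belt: β = asin((r1+r2)/C) = asin(25/50) = 30.0000°
wrap1 = wrap2 = π + 2β = 240.0000°

wrap1=240.00_deg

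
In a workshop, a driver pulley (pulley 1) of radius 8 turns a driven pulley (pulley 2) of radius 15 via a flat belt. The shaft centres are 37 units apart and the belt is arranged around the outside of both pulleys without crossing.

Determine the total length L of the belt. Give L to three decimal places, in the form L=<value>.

open belt: β = asin((r2−r1)/C) = asin(7/37) = 10.9055°
wrap1 = π − 2β = 158.1891°
wrap2 = π + 2β = 201.8109°
tangent length = C·cosβ = 36.3318
L = r1·wrap1 + r2·wrap2 + 2·C·cosβ = 8·2.7609 + 15·3.5223 + 2·36.3318 = 147.5849

L=147.585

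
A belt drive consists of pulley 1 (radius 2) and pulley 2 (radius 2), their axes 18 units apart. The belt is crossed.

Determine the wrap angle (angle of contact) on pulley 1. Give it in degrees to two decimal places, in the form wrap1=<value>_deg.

crossed belt: β = asin((r1+r2)/C) = asin(4/18) = 12.8396°
wrap1 = wrap2 = π + 2β = 205.6792°

wrap1=205.68_deg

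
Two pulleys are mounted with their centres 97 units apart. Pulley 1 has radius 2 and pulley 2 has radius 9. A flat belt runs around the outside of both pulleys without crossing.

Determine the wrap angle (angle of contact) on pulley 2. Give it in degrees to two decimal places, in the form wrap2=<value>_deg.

wrap2=188.28_deg

open belt: β = asin((r2−r1)/C) = asin(7/97) = 4.1383°
wrap1 = π − 2β = 171.7233°
wrap2 = π + 2β = 188.2767°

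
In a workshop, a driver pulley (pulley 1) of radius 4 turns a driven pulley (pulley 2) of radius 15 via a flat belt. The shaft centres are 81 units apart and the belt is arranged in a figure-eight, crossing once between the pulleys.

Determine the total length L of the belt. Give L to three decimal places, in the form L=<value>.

crossed belt: β = asin((r1+r2)/C) = asin(19/81) = 13.5662°
wrap1 = wrap2 = π + 2β = 207.1323°
tangent length = C·cosβ = 78.7401
L = (r1+r2)·wrap + 2·C·cosβ = 19·3.6151 + 2·78.7401 = 226.1678

L=226.168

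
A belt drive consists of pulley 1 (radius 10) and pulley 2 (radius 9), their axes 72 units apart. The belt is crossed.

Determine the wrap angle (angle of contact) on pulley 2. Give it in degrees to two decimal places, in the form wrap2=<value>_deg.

crossed belt: β = asin((r1+r2)/C) = asin(19/72) = 15.3009°
wrap1 = wrap2 = π + 2β = 210.6019°

wrap2=210.60_deg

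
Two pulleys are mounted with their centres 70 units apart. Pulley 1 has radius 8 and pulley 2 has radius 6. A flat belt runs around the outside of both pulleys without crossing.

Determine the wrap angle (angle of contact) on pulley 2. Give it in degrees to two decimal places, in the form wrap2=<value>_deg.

open belt: β = asin((r2−r1)/C) = asin(-2/70) = -1.6372°
wrap1 = π − 2β = 183.2745°
wrap2 = π + 2β = 176.7255°

wrap2=176.73_deg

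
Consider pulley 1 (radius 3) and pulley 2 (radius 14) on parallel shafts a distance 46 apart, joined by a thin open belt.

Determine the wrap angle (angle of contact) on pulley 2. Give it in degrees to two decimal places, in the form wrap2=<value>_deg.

open belt: β = asin((r2−r1)/C) = asin(11/46) = 13.8352°
wrap1 = π − 2β = 152.3296°
wrap2 = π + 2β = 207.6704°

wrap2=207.67_deg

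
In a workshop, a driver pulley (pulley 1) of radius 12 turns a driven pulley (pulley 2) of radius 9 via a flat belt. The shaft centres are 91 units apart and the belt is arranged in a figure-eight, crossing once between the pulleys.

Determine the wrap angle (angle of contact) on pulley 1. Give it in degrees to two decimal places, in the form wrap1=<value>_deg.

wrap1=206.68_deg

crossed belt: β = asin((r1+r2)/C) = asin(21/91) = 13.3424°
wrap1 = wrap2 = π + 2β = 206.6847°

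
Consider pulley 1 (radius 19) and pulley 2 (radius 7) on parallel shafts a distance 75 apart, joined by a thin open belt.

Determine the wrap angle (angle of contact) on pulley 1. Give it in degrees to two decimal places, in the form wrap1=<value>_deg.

open belt: β = asin((r2−r1)/C) = asin(-12/75) = -9.2069°
wrap1 = π − 2β = 198.4138°
wrap2 = π + 2β = 161.5862°

wrap1=198.41_deg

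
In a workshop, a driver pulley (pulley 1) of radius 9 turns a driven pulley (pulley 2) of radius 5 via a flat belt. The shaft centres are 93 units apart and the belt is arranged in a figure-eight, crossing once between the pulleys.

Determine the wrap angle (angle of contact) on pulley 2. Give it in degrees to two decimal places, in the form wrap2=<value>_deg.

crossed belt: β = asin((r1+r2)/C) = asin(14/93) = 8.6581°
wrap1 = wrap2 = π + 2β = 197.3162°

wrap2=197.32_deg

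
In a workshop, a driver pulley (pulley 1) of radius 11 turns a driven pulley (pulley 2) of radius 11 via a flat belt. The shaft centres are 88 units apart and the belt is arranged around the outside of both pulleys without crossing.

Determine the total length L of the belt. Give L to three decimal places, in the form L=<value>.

open belt: β = asin((r2−r1)/C) = asin(0/88) = 0.0000°
wrap1 = π − 2β = 180.0000°
wrap2 = π + 2β = 180.0000°
tangent length = C·cosβ = 88.0000
L = r1·wrap1 + r2·wrap2 + 2·C·cosβ = 11·3.1416 + 11·3.1416 + 2·88.0000 = 245.1150

L=245.115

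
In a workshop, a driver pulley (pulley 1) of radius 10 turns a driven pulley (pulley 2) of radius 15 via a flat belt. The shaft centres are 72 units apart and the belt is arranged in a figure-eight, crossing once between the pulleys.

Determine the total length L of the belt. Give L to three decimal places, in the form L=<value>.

crossed belt: β = asin((r1+r2)/C) = asin(25/72) = 20.3175°
wrap1 = wrap2 = π + 2β = 220.6350°
tangent length = C·cosβ = 67.5204
L = (r1+r2)·wrap + 2·C·cosβ = 25·3.8508 + 2·67.5204 = 231.3109

L=231.311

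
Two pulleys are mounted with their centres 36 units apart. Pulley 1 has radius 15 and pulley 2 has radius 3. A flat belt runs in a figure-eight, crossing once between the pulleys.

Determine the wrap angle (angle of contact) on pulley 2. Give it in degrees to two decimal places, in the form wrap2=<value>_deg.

crossed belt: β = asin((r1+r2)/C) = asin(18/36) = 30.0000°
wrap1 = wrap2 = π + 2β = 240.0000°

wrap2=240.00_deg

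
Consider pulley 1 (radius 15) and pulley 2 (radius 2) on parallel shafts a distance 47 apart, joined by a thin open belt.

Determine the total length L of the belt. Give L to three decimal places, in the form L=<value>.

L=151.026

open belt: β = asin((r2−r1)/C) = asin(-13/47) = -16.0571°
wrap1 = π − 2β = 212.1143°
wrap2 = π + 2β = 147.8857°
tangent length = C·cosβ = 45.1664
L = r1·wrap1 + r2·wrap2 + 2·C·cosβ = 15·3.7021 + 2·2.5811 + 2·45.1664 = 151.0263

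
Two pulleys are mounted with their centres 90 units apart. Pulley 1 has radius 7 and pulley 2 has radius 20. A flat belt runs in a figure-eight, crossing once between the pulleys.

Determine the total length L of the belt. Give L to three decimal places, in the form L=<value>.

crossed belt: β = asin((r1+r2)/C) = asin(27/90) = 17.4576°
wrap1 = wrap2 = π + 2β = 214.9152°
tangent length = C·cosβ = 85.8545
L = (r1+r2)·wrap + 2·C·cosβ = 27·3.7510 + 2·85.8545 = 272.9855

L=272.985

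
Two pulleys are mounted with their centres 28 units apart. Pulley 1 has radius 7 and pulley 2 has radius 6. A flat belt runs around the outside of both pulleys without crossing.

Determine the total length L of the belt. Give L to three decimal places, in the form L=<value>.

L=96.876

open belt: β = asin((r2−r1)/C) = asin(-1/28) = -2.0467°
wrap1 = π − 2β = 184.0934°
wrap2 = π + 2β = 175.9066°
tangent length = C·cosβ = 27.9821
L = r1·wrap1 + r2·wrap2 + 2·C·cosβ = 7·3.2130 + 6·3.0701 + 2·27.9821 = 96.8764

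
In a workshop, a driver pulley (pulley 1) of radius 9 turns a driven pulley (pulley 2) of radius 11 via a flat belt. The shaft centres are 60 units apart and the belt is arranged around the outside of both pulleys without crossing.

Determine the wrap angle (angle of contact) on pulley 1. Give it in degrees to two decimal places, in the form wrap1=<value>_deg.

wrap1=176.18_deg

open belt: β = asin((r2−r1)/C) = asin(2/60) = 1.9102°
wrap1 = π − 2β = 176.1796°
wrap2 = π + 2β = 183.8204°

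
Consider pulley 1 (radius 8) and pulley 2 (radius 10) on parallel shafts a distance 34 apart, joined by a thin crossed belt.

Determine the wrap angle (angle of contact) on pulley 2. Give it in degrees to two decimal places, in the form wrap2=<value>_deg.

crossed belt: β = asin((r1+r2)/C) = asin(18/34) = 31.9657°
wrap1 = wrap2 = π + 2β = 243.9314°

wrap2=243.93_deg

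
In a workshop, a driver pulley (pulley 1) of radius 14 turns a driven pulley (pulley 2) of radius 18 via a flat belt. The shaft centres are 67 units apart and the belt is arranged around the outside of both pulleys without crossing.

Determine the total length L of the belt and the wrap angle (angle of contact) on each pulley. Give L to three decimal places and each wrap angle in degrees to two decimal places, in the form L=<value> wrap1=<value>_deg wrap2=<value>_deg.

L=234.770 wrap1=173.15_deg wrap2=186.85_deg

open belt: β = asin((r2−r1)/C) = asin(4/67) = 3.4227°
wrap1 = π − 2β = 173.1546°
wrap2 = π + 2β = 186.8454°
tangent length = C·cosβ = 66.8805
L = r1·wrap1 + r2·wrap2 + 2·C·cosβ = 14·3.0221 + 18·3.2611 + 2·66.8805 = 234.7698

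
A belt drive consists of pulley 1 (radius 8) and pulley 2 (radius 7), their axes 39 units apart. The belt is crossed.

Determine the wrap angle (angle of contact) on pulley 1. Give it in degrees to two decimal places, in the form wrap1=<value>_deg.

crossed belt: β = asin((r1+r2)/C) = asin(15/39) = 22.6199°
wrap1 = wrap2 = π + 2β = 225.2397°

wrap1=225.24_deg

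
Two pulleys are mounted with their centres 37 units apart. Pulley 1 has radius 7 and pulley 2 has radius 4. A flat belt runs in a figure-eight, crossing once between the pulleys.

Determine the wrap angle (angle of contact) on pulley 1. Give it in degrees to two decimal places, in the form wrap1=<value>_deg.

crossed belt: β = asin((r1+r2)/C) = asin(11/37) = 17.2953°
wrap1 = wrap2 = π + 2β = 214.5907°

wrap1=214.59_deg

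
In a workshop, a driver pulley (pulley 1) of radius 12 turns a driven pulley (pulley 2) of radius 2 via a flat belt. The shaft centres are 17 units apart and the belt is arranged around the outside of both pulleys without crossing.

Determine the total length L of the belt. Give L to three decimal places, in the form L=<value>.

open belt: β = asin((r2−r1)/C) = asin(-10/17) = -36.0319°
wrap1 = π − 2β = 252.0638°
wrap2 = π + 2β = 107.9362°
tangent length = C·cosβ = 13.7477
L = r1·wrap1 + r2·wrap2 + 2·C·cosβ = 12·4.3993 + 2·1.8838 + 2·13.7477 = 84.0552

L=84.055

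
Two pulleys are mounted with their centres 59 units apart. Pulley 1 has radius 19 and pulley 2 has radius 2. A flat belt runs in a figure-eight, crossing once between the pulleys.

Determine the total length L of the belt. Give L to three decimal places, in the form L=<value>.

crossed belt: β = asin((r1+r2)/C) = asin(21/59) = 20.8506°
wrap1 = wrap2 = π + 2β = 221.7012°
tangent length = C·cosβ = 55.1362
L = (r1+r2)·wrap + 2·C·cosβ = 21·3.8694 + 2·55.1362 = 191.5301

L=191.530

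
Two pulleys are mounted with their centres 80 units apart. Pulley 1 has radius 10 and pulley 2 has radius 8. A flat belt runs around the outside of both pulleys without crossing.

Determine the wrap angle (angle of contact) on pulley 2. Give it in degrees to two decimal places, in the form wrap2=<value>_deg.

open belt: β = asin((r2−r1)/C) = asin(-2/80) = -1.4325°
wrap1 = π − 2β = 182.8651°
wrap2 = π + 2β = 177.1349°

wrap2=177.13_deg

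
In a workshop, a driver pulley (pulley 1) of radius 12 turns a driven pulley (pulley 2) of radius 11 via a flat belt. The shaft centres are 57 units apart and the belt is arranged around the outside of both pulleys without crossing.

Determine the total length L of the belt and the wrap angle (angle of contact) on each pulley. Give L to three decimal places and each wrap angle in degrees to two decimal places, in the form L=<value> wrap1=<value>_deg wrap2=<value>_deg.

L=186.274 wrap1=182.01_deg wrap2=177.99_deg

open belt: β = asin((r2−r1)/C) = asin(-1/57) = -1.0052°
wrap1 = π − 2β = 182.0105°
wrap2 = π + 2β = 177.9895°
tangent length = C·cosβ = 56.9912
L = r1·wrap1 + r2·wrap2 + 2·C·cosβ = 12·3.1767 + 11·3.1065 + 2·56.9912 = 186.2742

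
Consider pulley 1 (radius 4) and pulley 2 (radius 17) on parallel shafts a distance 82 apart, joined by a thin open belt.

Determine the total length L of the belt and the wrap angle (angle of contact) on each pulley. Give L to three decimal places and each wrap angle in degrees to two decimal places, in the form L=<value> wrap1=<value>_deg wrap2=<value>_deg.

open belt: β = asin((r2−r1)/C) = asin(13/82) = 9.1220°
wrap1 = π − 2β = 161.7561°
wrap2 = π + 2β = 198.2439°
tangent length = C·cosβ = 80.9630
L = r1·wrap1 + r2·wrap2 + 2·C·cosβ = 4·2.8232 + 17·3.4600 + 2·80.9630 = 232.0388

L=232.039 wrap1=161.76_deg wrap2=198.24_deg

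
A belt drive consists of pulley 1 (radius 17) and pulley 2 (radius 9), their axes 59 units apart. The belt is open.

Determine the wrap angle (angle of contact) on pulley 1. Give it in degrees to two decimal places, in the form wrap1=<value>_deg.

open belt: β = asin((r2−r1)/C) = asin(-8/59) = -7.7929°
wrap1 = π − 2β = 195.5858°
wrap2 = π + 2β = 164.4142°

wrap1=195.59_deg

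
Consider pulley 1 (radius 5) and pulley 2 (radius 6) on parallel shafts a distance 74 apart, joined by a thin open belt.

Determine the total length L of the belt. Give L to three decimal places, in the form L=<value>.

open belt: β = asin((r2−r1)/C) = asin(1/74) = 0.7743°
wrap1 = π − 2β = 178.4514°
wrap2 = π + 2β = 181.5486°
tangent length = C·cosβ = 73.9932
L = r1·wrap1 + r2·wrap2 + 2·C·cosβ = 5·3.1146 + 6·3.1686 + 2·73.9932 = 182.5710

L=182.571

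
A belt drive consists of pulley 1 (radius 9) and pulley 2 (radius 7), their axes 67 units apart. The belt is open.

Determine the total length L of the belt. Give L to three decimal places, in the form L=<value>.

open belt: β = asin((r2−r1)/C) = asin(-2/67) = -1.7106°
wrap1 = π − 2β = 183.4212°
wrap2 = π + 2β = 176.5788°
tangent length = C·cosβ = 66.9701
L = r1·wrap1 + r2·wrap2 + 2·C·cosβ = 9·3.2013 + 7·3.0819 + 2·66.9701 = 184.3252

L=184.325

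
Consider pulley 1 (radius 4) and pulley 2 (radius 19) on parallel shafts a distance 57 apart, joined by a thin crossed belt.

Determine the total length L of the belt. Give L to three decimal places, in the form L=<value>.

L=195.670

crossed belt: β = asin((r1+r2)/C) = asin(23/57) = 23.7977°
wrap1 = wrap2 = π + 2β = 227.5954°
tangent length = C·cosβ = 52.1536
L = (r1+r2)·wrap + 2·C·cosβ = 23·3.9723 + 2·52.1536 = 195.6699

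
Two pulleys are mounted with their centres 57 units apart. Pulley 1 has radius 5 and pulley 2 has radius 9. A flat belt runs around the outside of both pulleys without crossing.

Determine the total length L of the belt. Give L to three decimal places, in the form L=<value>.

open belt: β = asin((r2−r1)/C) = asin(4/57) = 4.0241°
wrap1 = π − 2β = 171.9519°
wrap2 = π + 2β = 188.0481°
tangent length = C·cosβ = 56.8595
L = r1·wrap1 + r2·wrap2 + 2·C·cosβ = 5·3.0011 + 9·3.2821 + 2·56.8595 = 158.2631

L=158.263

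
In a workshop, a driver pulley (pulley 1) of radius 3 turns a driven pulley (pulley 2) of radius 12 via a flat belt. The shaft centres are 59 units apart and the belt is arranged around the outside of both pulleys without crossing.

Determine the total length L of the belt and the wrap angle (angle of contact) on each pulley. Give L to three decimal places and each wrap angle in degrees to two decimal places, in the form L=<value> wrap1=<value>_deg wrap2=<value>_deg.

open belt: β = asin((r2−r1)/C) = asin(9/59) = 8.7743°
wrap1 = π − 2β = 162.4514°
wrap2 = π + 2β = 197.5486°
tangent length = C·cosβ = 58.3095
L = r1·wrap1 + r2·wrap2 + 2·C·cosβ = 3·2.8353 + 12·3.4479 + 2·58.3095 = 166.4995

L=166.499 wrap1=162.45_deg wrap2=197.55_deg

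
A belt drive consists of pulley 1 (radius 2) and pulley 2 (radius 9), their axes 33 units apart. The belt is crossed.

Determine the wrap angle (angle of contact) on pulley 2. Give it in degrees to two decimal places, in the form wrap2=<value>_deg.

wrap2=218.94_deg

crossed belt: β = asin((r1+r2)/C) = asin(11/33) = 19.4712°
wrap1 = wrap2 = π + 2β = 218.9424°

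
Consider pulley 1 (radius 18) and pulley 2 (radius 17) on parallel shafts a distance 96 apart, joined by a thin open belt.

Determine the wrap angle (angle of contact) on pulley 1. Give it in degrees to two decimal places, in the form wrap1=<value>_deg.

open belt: β = asin((r2−r1)/C) = asin(-1/96) = -0.5968°
wrap1 = π − 2β = 181.1937°
wrap2 = π + 2β = 178.8063°

wrap1=181.19_deg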